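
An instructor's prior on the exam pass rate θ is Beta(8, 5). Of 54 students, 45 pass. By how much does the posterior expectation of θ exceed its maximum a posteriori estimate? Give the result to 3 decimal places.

Posterior: Beta(8+45, 5+9) = Beta(53, 14).
Mode = (53−1)/(53+14−2) = 52/65 = 0.800.
Mean = 53/(53+14) = 53/67 = 0.791.
Difference = 0.791 − 0.800 = -0.009.
The mean is pulled below the mode by the posterior's left skew.

-0.009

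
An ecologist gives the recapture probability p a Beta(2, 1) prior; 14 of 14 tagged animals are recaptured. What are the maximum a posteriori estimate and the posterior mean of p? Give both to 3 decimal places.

Posterior: Beta(2+14, 1+0) = Beta(16, 1).
Since β = 1 ≤ 1 and α > 1, the Beta density is monotone increasing on [0,1]; the mode is at 1.
Mean = 16/(16+1) = 0.941.

MAP: 1.000. Posterior mean: 0.941.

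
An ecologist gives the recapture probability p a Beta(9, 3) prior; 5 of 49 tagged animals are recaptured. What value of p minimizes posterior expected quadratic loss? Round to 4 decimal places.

Posterior: Beta(9+5, 3+44) = Beta(14, 47).
Mode = (14−1)/(14+47−2) = 13/59 = 0.2203.
Mean = 14/(14+47) = 14/61 = 0.2295.
Quadratic loss ⇒ the optimal estimator is the posterior mean.

0.2295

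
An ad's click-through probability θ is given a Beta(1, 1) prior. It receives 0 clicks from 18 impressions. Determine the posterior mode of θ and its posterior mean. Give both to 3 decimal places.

Posterior: Beta(1+0, 1+18) = Beta(1, 19).
Since α = 1 ≤ 1 and β > 1, the Beta density is monotone decreasing on [0,1]; the mode is at 0.
Mean = 1/(1+19) = 0.050.
The mean is pulled above the mode by the posterior's right skew.

posterior mode = 0.000, posterior mean = 0.050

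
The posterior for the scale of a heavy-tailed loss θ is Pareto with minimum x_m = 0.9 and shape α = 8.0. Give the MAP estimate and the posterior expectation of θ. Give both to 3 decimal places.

θ_MAP = 0.900, E[θ|data] = 1.029

The Pareto density is strictly decreasing on [x_m, ∞), so the mode is x_m = 0.900.
Mean = α·x_m/(α−1) = 8.0·0.9/7.0 = 1.029.
The posterior is right-skewed, so the mean exceeds the mode.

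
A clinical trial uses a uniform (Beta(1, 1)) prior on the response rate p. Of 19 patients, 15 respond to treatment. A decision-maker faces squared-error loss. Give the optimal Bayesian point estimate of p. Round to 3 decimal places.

0.762

Posterior: Beta(1+15, 1+4) = Beta(16, 5).
Mode = (16−1)/(16+5−2) = 15/19 = 0.789.
With a flat prior the MAP equals the MLE, 15/19.
Mean = 16/(16+5) = 16/21 = 0.762.
Squared-error loss ⇒ the optimal estimator is the posterior mean.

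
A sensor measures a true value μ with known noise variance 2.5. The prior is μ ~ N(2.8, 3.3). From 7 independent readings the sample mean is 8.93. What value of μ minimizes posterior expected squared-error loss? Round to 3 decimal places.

8.331

Posterior for μ is Normal. Precision-weighted mean: (1/3.3·2.8 + 7/2.5·8.93) / (1/3.3 + 7/2.5) = 8.331.
A Normal posterior is symmetric, so mode = mean.
Squared-error loss ⇒ the optimal estimator is the posterior mean.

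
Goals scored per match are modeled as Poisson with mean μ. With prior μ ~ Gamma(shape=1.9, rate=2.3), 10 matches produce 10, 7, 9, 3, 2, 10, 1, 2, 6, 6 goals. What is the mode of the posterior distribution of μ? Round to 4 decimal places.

4.6260

Σ counts = 56. Posterior: Gamma(shape = 1.9+56 = 57.9, rate = 2.3+10 = 12.3).
Mode = (α−1)/β = 56.9/12.3 = 4.6260.
Mean = α/β = 57.9/12.3 = 4.7073.
This is the posterior mode — the MAP estimate.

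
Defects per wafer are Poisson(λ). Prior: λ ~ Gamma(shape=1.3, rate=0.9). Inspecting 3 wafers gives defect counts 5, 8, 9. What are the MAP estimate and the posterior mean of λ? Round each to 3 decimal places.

Σ counts = 22. Posterior: Gamma(shape = 1.3+22 = 23.3, rate = 0.9+3 = 3.9).
Mode = (α−1)/β = 22.3/3.9 = 5.718.
Mean = α/β = 23.3/3.9 = 5.974.
The mean is pulled above the mode by the posterior's right skew.

MAP estimate = 5.718, posterior mean = 5.974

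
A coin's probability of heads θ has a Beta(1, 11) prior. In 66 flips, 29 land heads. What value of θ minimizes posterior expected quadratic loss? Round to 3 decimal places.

Posterior: Beta(1+29, 11+37) = Beta(30, 48).
Mode = (30−1)/(30+48−2) = 29/76 = 0.382.
Mean = 30/(30+48) = 30/78 = 0.385.
Quadratic loss ⇒ the optimal estimator is the posterior mean.

0.385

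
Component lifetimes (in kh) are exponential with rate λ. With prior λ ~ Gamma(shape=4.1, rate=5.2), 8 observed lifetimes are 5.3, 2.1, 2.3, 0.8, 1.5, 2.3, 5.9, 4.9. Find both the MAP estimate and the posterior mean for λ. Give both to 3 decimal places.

Σ times = 25.1. Posterior: Gamma(shape = 4.1+8 = 12.1, rate = 5.2+25.1 = 30.3).
Mode = (α−1)/β = 11.1/30.3 = 0.366.
Mean = α/β = 12.1/30.3 = 0.399.
Right-skewed posterior ⇒ mode < mean.

MAP estimate = 0.366, posterior mean = 0.399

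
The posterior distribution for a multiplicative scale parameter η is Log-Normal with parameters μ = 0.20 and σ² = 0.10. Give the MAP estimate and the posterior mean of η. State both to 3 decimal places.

MAP: 1.105. Posterior mean: 1.284.

Mode = exp(μ − σ²) = exp(0.10) = 1.105.
Mean = exp(μ + σ²/2) = exp(0.250) = 1.284.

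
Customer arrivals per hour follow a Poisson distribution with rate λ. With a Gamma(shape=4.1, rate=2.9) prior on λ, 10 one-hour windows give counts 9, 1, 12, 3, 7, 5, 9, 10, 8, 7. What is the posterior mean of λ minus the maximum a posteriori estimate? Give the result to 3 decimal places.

Σ counts = 71. Posterior: Gamma(shape = 4.1+71 = 75.1, rate = 2.9+10 = 12.9).
Mode = (α−1)/β = 74.1/12.9 = 5.744.
Mean = α/β = 75.1/12.9 = 5.822.
Difference = 5.822 − 5.744 = 0.078.
The posterior is right-skewed, so the mean exceeds the mode.

0.078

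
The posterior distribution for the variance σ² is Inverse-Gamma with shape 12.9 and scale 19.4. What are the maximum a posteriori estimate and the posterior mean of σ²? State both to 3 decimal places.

Mode = β/(α+1) = 19.4/13.9 = 1.396.
Mean = β/(α−1) = 19.4/11.9 = 1.630.

MAP = 1.396, posterior mean = 1.630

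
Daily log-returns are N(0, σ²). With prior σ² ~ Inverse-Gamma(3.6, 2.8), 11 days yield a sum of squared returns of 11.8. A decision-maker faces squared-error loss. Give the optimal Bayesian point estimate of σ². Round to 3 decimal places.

Posterior: Inverse-Gamma(shape = 3.6+11/2 = 9.1, scale = 2.8+11.8/2 = 8.7).
Mode = β/(α+1) = 8.7/10.1 = 0.861.
Mean = β/(α−1) = 8.7/8.1 = 1.074.
Squared-error loss ⇒ the optimal estimator is the posterior mean.

1.074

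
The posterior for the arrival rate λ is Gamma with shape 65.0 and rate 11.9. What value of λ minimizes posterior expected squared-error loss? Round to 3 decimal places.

Mode = (α−1)/β = 64.0/11.9 = 5.378.
Mean = α/β = 65.0/11.9 = 5.462.
Squared-error loss ⇒ the optimal estimator is the posterior mean.

5.462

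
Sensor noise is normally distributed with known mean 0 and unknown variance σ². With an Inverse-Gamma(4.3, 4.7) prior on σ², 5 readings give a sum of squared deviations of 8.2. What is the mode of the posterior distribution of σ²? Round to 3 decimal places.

1.128

Posterior: Inverse-Gamma(shape = 4.3+5/2 = 6.8, scale = 4.7+8.2/2 = 8.8).
Mode = β/(α+1) = 8.8/7.8 = 1.128.
Mean = β/(α−1) = 8.8/5.8 = 1.517.
This is the posterior mode — the MAP estimate.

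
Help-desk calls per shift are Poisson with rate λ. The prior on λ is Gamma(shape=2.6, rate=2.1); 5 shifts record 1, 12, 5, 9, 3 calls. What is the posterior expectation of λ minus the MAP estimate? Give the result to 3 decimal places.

0.141

Σ counts = 30. Posterior: Gamma(shape = 2.6+30 = 32.6, rate = 2.1+5 = 7.1).
Mode = (α−1)/β = 31.6/7.1 = 4.451.
Mean = α/β = 32.6/7.1 = 4.592.
Difference = 4.592 − 4.451 = 0.141.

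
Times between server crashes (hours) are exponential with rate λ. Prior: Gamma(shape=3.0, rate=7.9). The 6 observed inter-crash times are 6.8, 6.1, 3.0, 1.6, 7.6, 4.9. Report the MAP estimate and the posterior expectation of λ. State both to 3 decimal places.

MAP: 0.211. Posterior mean: 0.237.

Σ times = 30.0. Posterior: Gamma(shape = 3.0+6 = 9.0, rate = 7.9+30.0 = 37.9).
Mode = (α−1)/β = 8.0/37.9 = 0.211.
Mean = α/β = 9.0/37.9 = 0.237.
The mean is pulled above the mode by the posterior's right skew.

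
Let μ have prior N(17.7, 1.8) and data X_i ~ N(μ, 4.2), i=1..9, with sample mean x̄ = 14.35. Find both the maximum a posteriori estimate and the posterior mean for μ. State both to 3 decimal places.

Posterior for μ is Normal. Precision-weighted mean: (1/1.8·17.7 + 9/4.2·14.35) / (1/1.8 + 9/4.2) = 15.040.
A Normal posterior is symmetric, so mode = mean.

MAP = 15.040; posterior mean = 15.040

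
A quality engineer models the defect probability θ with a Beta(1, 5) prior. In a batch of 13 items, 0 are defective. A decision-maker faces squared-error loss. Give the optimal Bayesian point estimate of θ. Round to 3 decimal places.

Posterior: Beta(1+0, 5+13) = Beta(1, 18).
Since α = 1 ≤ 1 and β > 1, the Beta density is monotone decreasing on [0,1]; the mode is at 0.
Mean = 1/(1+18) = 0.053.
Squared-error loss ⇒ the optimal estimator is the posterior mean.

0.053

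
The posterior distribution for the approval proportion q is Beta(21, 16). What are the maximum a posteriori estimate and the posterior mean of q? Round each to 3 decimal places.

MAP = 0.571, posterior mean = 0.568

Mode = (21−1)/(21+16−2) = 20/35 = 0.571.
Mean = 21/(21+16) = 21/37 = 0.568.
Left-skewed posterior ⇒ mean < mode.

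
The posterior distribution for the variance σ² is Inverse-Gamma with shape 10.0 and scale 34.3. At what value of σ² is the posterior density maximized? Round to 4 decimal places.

3.1182

Mode = β/(α+1) = 34.3/11.0 = 3.1182.
Mean = β/(α−1) = 34.3/9.0 = 3.8111.
This is the posterior mode — the MAP estimate.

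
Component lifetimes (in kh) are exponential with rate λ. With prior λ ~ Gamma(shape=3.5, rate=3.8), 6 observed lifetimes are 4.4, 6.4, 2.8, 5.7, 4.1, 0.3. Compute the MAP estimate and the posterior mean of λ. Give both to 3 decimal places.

MAP = 0.309; posterior mean = 0.345

Σ times = 23.7. Posterior: Gamma(shape = 3.5+6 = 9.5, rate = 3.8+23.7 = 27.5).
Mode = (α−1)/β = 8.5/27.5 = 0.309.
Mean = α/β = 9.5/27.5 = 0.345.
Right-skewed posterior ⇒ mode < mean.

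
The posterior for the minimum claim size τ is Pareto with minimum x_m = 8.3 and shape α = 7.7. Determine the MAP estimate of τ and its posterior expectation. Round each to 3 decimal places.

The Pareto density is strictly decreasing on [x_m, ∞), so the mode is x_m = 8.300.
Mean = α·x_m/(α−1) = 7.7·8.3/6.7 = 9.539.
The posterior is right-skewed, so the mean exceeds the mode.

MAP estimate = 8.300, posterior expectation = 9.539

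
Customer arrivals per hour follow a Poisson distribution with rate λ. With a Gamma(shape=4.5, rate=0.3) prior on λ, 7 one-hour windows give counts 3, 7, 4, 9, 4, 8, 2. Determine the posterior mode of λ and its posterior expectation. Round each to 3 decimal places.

Σ counts = 37. Posterior: Gamma(shape = 4.5+37 = 41.5, rate = 0.3+7 = 7.3).
Mode = (α−1)/β = 40.5/7.3 = 5.548.
Mean = α/β = 41.5/7.3 = 5.685.
The posterior is right-skewed, so the mean exceeds the mode.

MAP: 5.548. Posterior mean: 5.685.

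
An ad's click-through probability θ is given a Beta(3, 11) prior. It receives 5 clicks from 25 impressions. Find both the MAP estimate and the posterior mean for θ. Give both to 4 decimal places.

Posterior: Beta(3+5, 11+20) = Beta(8, 31).
Mode = (8−1)/(8+31−2) = 7/37 = 0.1892.
Mean = 8/(8+31) = 8/39 = 0.2051.

MAP = 0.1892, posterior mean = 0.2051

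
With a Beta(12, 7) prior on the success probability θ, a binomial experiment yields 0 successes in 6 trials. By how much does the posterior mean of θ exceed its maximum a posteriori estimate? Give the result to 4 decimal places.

0.0017

Posterior: Beta(12+0, 7+6) = Beta(12, 13).
Mode = (12−1)/(12+13−2) = 11/23 = 0.4783.
Mean = 12/(12+13) = 12/25 = 0.4800.
Difference = 0.4800 − 0.4783 = 0.0017.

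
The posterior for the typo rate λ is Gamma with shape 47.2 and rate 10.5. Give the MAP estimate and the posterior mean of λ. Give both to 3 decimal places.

Mode = (α−1)/β = 46.2/10.5 = 4.400.
Mean = α/β = 47.2/10.5 = 4.495.

MAP: 4.400. Posterior mean: 4.495.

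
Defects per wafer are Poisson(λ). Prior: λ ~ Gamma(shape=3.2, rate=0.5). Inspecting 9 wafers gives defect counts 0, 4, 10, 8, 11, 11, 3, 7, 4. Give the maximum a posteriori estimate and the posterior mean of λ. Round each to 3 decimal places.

Σ counts = 58. Posterior: Gamma(shape = 3.2+58 = 61.2, rate = 0.5+9 = 9.5).
Mode = (α−1)/β = 60.2/9.5 = 6.337.
Mean = α/β = 61.2/9.5 = 6.442.

MAP: 6.337. Posterior mean: 6.442.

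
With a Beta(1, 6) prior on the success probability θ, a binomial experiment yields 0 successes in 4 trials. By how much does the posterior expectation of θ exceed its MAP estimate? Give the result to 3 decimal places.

0.091

Posterior: Beta(1+0, 6+4) = Beta(1, 10).
Since α = 1 ≤ 1 and β > 1, the Beta density is monotone decreasing on [0,1]; the mode is at 0.
Mean = 1/(1+10) = 0.091.
Difference = 0.091 − 0.000 = 0.091.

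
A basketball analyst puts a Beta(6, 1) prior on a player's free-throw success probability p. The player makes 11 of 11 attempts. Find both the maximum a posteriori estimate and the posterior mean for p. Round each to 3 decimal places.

Posterior: Beta(6+11, 1+0) = Beta(17, 1).
Since β = 1 ≤ 1 and α > 1, the Beta density is monotone increasing on [0,1]; the mode is at 1.
Mean = 17/(17+1) = 0.944.
Left-skewed posterior ⇒ mean < mode.

maximum a posteriori estimate = 1.000, posterior mean = 0.944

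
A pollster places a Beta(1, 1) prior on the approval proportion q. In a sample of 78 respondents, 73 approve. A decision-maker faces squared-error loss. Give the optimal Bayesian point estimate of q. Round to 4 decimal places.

Posterior: Beta(1+73, 1+5) = Beta(74, 6).
Mode = (74−1)/(74+6−2) = 73/78 = 0.9359.
Mean = 74/(74+6) = 74/80 = 0.9250.
Squared-error loss ⇒ the optimal estimator is the posterior mean.

0.9250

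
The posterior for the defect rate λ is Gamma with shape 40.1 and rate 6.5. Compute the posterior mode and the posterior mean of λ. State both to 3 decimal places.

Mode = (α−1)/β = 39.1/6.5 = 6.015.
Mean = α/β = 40.1/6.5 = 6.169.

posterior mode = 6.015, posterior mean = 6.169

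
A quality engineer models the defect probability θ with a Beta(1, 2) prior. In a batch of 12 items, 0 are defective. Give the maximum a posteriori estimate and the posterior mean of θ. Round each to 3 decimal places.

Posterior: Beta(1+0, 2+12) = Beta(1, 14).
Since α = 1 ≤ 1 and β > 1, the Beta density is monotone decreasing on [0,1]; the mode is at 0.
Mean = 1/(1+14) = 0.067.

maximum a posteriori estimate = 0.000, posterior mean = 0.067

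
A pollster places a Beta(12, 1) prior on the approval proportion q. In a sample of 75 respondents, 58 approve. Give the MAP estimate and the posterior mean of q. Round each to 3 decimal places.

MAP estimate = 0.802, posterior mean = 0.795

Posterior: Beta(12+58, 1+17) = Beta(70, 18).
Mode = (70−1)/(70+18−2) = 69/86 = 0.802.
Mean = 70/(70+18) = 70/88 = 0.795.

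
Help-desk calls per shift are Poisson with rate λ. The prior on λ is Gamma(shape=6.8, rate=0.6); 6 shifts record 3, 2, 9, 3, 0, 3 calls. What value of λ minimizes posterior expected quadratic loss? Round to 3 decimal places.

4.061

Σ counts = 20. Posterior: Gamma(shape = 6.8+20 = 26.8, rate = 0.6+6 = 6.6).
Mode = (α−1)/β = 25.8/6.6 = 3.909.
Mean = α/β = 26.8/6.6 = 4.061.
Quadratic loss ⇒ the optimal estimator is the posterior mean.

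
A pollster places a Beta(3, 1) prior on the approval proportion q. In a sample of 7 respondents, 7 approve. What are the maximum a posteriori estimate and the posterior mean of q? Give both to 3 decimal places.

Posterior: Beta(3+7, 1+0) = Beta(10, 1).
Since β = 1 ≤ 1 and α > 1, the Beta density is monotone increasing on [0,1]; the mode is at 1.
Mean = 10/(10+1) = 0.909.
The mean is pulled below the mode by the posterior's left skew.

MAP = 1.000; posterior mean = 0.909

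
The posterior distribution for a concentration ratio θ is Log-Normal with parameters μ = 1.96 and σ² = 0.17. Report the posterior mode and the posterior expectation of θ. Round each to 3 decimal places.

Mode = exp(μ − σ²) = exp(1.79) = 5.989.
Mean = exp(μ + σ²/2) = exp(2.045) = 7.729.
The mean is pulled above the mode by the posterior's right skew.

MAP: 5.989. Posterior mean: 7.729.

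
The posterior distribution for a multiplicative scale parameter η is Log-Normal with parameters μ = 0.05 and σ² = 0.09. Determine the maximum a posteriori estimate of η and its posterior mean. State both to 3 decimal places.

Mode = exp(μ − σ²) = exp(-0.04) = 0.961.
Mean = exp(μ + σ²/2) = exp(0.095) = 1.100.

MAP = 0.961, posterior mean = 1.100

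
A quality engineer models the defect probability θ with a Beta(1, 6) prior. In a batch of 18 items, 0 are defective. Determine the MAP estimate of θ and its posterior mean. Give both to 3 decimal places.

MAP = 0.000; posterior mean = 0.040

Posterior: Beta(1+0, 6+18) = Beta(1, 24).
Since α = 1 ≤ 1 and β > 1, the Beta density is monotone decreasing on [0,1]; the mode is at 0.
Mean = 1/(1+24) = 0.040.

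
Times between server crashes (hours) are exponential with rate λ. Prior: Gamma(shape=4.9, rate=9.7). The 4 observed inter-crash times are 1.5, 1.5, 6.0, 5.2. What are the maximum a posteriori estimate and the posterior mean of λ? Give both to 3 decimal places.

MAP = 0.331, posterior mean = 0.372

Σ times = 14.2. Posterior: Gamma(shape = 4.9+4 = 8.9, rate = 9.7+14.2 = 23.9).
Mode = (α−1)/β = 7.9/23.9 = 0.331.
Mean = α/β = 8.9/23.9 = 0.372.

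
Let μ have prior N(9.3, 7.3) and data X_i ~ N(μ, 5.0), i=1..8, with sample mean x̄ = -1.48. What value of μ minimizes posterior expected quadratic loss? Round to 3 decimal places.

Posterior for μ is Normal. Precision-weighted mean: (1/7.3·9.3 + 8/5.0·-1.48) / (1/7.3 + 8/5.0) = -0.630.
A Normal posterior is symmetric, so mode = mean.
Quadratic loss ⇒ the optimal estimator is the posterior mean.

-0.630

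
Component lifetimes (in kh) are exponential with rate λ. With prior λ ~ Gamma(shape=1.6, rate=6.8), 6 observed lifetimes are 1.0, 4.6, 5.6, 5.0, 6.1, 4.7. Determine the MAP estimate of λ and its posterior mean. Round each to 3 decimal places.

λ_MAP = 0.195, E[λ|data] = 0.225

Σ times = 27.0. Posterior: Gamma(shape = 1.6+6 = 7.6, rate = 6.8+27.0 = 33.8).
Mode = (α−1)/β = 6.6/33.8 = 0.195.
Mean = α/β = 7.6/33.8 = 0.225.
Mean > mode: the posterior has a right tail.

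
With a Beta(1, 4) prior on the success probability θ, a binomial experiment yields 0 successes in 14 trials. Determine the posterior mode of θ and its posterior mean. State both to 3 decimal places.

MAP: 0.000. Posterior mean: 0.053.

Posterior: Beta(1+0, 4+14) = Beta(1, 18).
Since α = 1 ≤ 1 and β > 1, the Beta density is monotone decreasing on [0,1]; the mode is at 0.
Mean = 1/(1+18) = 0.053.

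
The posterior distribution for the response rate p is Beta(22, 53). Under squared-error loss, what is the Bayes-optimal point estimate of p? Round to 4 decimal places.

Mode = (22−1)/(22+53−2) = 21/73 = 0.2877.
Mean = 22/(22+53) = 22/75 = 0.2933.
Squared-error loss ⇒ the optimal estimator is the posterior mean.

0.2933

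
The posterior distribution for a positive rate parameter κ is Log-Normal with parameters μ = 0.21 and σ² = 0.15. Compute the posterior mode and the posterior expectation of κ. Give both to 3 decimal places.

Mode = exp(μ − σ²) = exp(0.06) = 1.062.
Mean = exp(μ + σ²/2) = exp(0.285) = 1.330.

MAP = 1.062, posterior mean = 1.330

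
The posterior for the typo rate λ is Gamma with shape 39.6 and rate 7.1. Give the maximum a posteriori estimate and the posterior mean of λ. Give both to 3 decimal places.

Mode = (α−1)/β = 38.6/7.1 = 5.437.
Mean = α/β = 39.6/7.1 = 5.577.
The mean is pulled above the mode by the posterior's right skew.

MAP: 5.437. Posterior mean: 5.577.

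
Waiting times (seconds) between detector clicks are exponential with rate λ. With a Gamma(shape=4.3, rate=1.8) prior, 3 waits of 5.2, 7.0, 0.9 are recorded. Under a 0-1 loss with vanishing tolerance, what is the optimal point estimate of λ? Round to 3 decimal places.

Σ times = 13.1. Posterior: Gamma(shape = 4.3+3 = 7.3, rate = 1.8+13.1 = 14.9).
Mode = (α−1)/β = 6.3/14.9 = 0.423.
Mean = α/β = 7.3/14.9 = 0.490.
This is the posterior mode — the MAP estimate.

0.423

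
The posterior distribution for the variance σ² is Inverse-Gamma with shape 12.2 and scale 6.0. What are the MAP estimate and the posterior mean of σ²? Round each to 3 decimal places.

MAP = 0.455; posterior mean = 0.536

Mode = β/(α+1) = 6.0/13.2 = 0.455.
Mean = β/(α−1) = 6.0/11.2 = 0.536.
The posterior is right-skewed, so the mean exceeds the mode.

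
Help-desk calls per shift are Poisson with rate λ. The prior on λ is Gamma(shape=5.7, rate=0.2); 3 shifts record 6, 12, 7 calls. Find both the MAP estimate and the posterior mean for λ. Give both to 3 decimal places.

Σ counts = 25. Posterior: Gamma(shape = 5.7+25 = 30.7, rate = 0.2+3 = 3.2).
Mode = (α−1)/β = 29.7/3.2 = 9.281.
Mean = α/β = 30.7/3.2 = 9.594.

MAP: 9.281. Posterior mean: 9.594.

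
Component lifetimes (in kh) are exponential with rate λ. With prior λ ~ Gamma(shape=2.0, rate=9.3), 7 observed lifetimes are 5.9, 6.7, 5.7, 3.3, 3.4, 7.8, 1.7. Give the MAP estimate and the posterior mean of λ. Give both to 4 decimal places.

MAP = 0.1826; posterior mean = 0.2055

Σ times = 34.5. Posterior: Gamma(shape = 2.0+7 = 9.0, rate = 9.3+34.5 = 43.8).
Mode = (α−1)/β = 8.0/43.8 = 0.1826.
Mean = α/β = 9.0/43.8 = 0.2055.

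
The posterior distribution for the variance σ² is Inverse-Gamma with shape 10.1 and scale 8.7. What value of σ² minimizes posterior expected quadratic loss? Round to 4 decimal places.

Mode = β/(α+1) = 8.7/11.1 = 0.7838.
Mean = β/(α−1) = 8.7/9.1 = 0.9560.
Quadratic loss ⇒ the optimal estimator is the posterior mean.

0.9560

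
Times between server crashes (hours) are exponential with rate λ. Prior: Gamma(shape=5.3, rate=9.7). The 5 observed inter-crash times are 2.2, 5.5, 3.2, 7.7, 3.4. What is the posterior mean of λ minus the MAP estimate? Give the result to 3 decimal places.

0.032

Σ times = 22.0. Posterior: Gamma(shape = 5.3+5 = 10.3, rate = 9.7+22.0 = 31.7).
Mode = (α−1)/β = 9.3/31.7 = 0.293.
Mean = α/β = 10.3/31.7 = 0.325.
Difference = 0.325 − 0.293 = 0.032.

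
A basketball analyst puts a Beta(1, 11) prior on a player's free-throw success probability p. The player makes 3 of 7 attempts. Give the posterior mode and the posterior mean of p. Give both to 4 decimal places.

Posterior: Beta(1+3, 11+4) = Beta(4, 15).
Mode = (4−1)/(4+15−2) = 3/17 = 0.1765.
Mean = 4/(4+15) = 4/19 = 0.2105.

MAP = 0.1765; posterior mean = 0.2105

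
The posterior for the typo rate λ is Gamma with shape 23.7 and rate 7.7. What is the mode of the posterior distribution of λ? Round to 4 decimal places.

Mode = (α−1)/β = 22.7/7.7 = 2.9481.
Mean = α/β = 23.7/7.7 = 3.0779.
This is the posterior mode — the MAP estimate.

2.9481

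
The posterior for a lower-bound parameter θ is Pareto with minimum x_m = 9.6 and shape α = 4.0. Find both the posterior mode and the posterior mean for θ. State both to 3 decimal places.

MAP = 9.600, posterior mean = 12.800

The Pareto density is strictly decreasing on [x_m, ∞), so the mode is x_m = 9.600.
Mean = α·x_m/(α−1) = 4.0·9.6/3.0 = 12.800.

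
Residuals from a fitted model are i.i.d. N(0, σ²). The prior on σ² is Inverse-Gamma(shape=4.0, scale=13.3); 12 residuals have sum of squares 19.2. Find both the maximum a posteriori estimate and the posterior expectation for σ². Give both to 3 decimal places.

MAP = 2.082; posterior mean = 2.544

Posterior: Inverse-Gamma(shape = 4.0+12/2 = 10.0, scale = 13.3+19.2/2 = 22.9).
Mode = β/(α+1) = 22.9/11.0 = 2.082.
Mean = β/(α−1) = 22.9/9.0 = 2.544.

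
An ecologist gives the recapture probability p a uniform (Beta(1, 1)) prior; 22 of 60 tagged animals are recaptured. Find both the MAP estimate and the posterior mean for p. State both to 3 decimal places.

Posterior: Beta(1+22, 1+38) = Beta(23, 39).
Mode = (23−1)/(23+39−2) = 22/60 = 0.367.
With a flat prior the MAP equals the MLE, 22/60.
Mean = 23/(23+39) = 23/62 = 0.371.

MAP: 0.367. Posterior mean: 0.371.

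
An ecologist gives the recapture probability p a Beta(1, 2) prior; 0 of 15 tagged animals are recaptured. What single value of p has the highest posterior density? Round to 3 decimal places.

Posterior: Beta(1+0, 2+15) = Beta(1, 17).
Since α = 1 ≤ 1 and β > 1, the Beta density is monotone decreasing on [0,1]; the mode is at 0.
Mean = 1/(1+17) = 0.056.
This is the posterior mode — the MAP estimate.

0.000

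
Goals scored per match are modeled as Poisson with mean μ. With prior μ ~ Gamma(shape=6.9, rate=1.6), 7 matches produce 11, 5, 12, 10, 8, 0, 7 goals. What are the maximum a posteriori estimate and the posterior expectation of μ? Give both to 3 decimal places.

maximum a posteriori estimate = 6.849, posterior expectation = 6.965

Σ counts = 53. Posterior: Gamma(shape = 6.9+53 = 59.9, rate = 1.6+7 = 8.6).
Mode = (α−1)/β = 58.9/8.6 = 6.849.
Mean = α/β = 59.9/8.6 = 6.965.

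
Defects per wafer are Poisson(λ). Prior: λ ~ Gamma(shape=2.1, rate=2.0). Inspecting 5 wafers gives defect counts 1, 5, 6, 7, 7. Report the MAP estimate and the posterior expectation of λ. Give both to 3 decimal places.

λ_MAP = 3.871, E[λ|data] = 4.014

Σ counts = 26. Posterior: Gamma(shape = 2.1+26 = 28.1, rate = 2.0+5 = 7.0).
Mode = (α−1)/β = 27.1/7.0 = 3.871.
Mean = α/β = 28.1/7.0 = 4.014.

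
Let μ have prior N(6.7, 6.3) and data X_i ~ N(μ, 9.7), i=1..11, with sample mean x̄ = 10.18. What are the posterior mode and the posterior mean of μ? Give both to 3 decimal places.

MAP: 9.753. Posterior mean: 9.753.

Posterior for μ is Normal. Precision-weighted mean: (1/6.3·6.7 + 11/9.7·10.18) / (1/6.3 + 11/9.7) = 9.753.
A Normal posterior is symmetric, so mode = mean.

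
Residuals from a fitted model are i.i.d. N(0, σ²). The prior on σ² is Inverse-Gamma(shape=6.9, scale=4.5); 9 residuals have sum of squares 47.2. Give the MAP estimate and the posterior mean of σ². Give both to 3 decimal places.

MAP = 2.266; posterior mean = 2.702

Posterior: Inverse-Gamma(shape = 6.9+9/2 = 11.4, scale = 4.5+47.2/2 = 28.1).
Mode = β/(α+1) = 28.1/12.4 = 2.266.
Mean = β/(α−1) = 28.1/10.4 = 2.702.
The mean is pulled above the mode by the posterior's right skew.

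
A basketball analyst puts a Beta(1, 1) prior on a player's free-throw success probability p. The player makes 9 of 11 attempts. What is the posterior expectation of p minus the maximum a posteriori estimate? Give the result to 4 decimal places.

Posterior: Beta(1+9, 1+2) = Beta(10, 3).
Mode = (10−1)/(10+3−2) = 9/11 = 0.8182.
With a flat prior the MAP equals the MLE, 9/11.
Mean = 10/(10+3) = 10/13 = 0.7692.
Difference = 0.7692 − 0.8182 = -0.0490.
Mode > mean: the posterior has a left tail.

-0.0490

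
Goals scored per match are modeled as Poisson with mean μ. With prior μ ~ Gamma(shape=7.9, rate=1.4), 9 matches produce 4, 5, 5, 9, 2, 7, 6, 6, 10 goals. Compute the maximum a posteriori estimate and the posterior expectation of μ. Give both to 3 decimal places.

MAP = 5.856; posterior mean = 5.952

Σ counts = 54. Posterior: Gamma(shape = 7.9+54 = 61.9, rate = 1.4+9 = 10.4).
Mode = (α−1)/β = 60.9/10.4 = 5.856.
Mean = α/β = 61.9/10.4 = 5.952.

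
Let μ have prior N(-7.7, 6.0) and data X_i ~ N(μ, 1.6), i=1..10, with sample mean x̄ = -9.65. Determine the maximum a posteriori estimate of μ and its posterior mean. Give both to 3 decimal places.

Posterior for μ is Normal. Precision-weighted mean: (1/6.0·-7.7 + 10/1.6·-9.65) / (1/6.0 + 10/1.6) = -9.599.
A Normal posterior is symmetric, so mode = mean.

μ_MAP = -9.599, E[μ|data] = -9.599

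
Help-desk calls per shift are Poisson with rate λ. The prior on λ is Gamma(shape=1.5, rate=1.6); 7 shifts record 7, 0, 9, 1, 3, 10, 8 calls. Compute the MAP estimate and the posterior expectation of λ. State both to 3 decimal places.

Σ counts = 38. Posterior: Gamma(shape = 1.5+38 = 39.5, rate = 1.6+7 = 8.6).
Mode = (α−1)/β = 38.5/8.6 = 4.477.
Mean = α/β = 39.5/8.6 = 4.593.
Mean > mode: the posterior has a right tail.

MAP: 4.477. Posterior mean: 4.593.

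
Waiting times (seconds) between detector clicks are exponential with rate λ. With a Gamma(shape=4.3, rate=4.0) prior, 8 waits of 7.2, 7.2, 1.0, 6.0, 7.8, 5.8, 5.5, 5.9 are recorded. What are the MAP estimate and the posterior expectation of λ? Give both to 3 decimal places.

MAP estimate = 0.224, posterior expectation = 0.244

Σ times = 46.4. Posterior: Gamma(shape = 4.3+8 = 12.3, rate = 4.0+46.4 = 50.4).
Mode = (α−1)/β = 11.3/50.4 = 0.224.
Mean = α/β = 12.3/50.4 = 0.244.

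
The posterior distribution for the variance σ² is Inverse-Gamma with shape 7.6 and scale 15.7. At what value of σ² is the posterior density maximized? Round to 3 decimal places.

1.826

Mode = β/(α+1) = 15.7/8.6 = 1.826.
Mean = β/(α−1) = 15.7/6.6 = 2.379.
This is the posterior mode — the MAP estimate.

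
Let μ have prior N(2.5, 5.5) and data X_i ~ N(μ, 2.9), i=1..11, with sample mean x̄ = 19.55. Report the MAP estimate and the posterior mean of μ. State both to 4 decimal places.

Posterior for μ is Normal. Precision-weighted mean: (1/5.5·2.5 + 11/2.9·19.55) / (1/5.5 + 11/2.9) = 18.7701.
A Normal posterior is symmetric, so mode = mean.

μ_MAP = 18.7701, E[μ|data] = 18.7701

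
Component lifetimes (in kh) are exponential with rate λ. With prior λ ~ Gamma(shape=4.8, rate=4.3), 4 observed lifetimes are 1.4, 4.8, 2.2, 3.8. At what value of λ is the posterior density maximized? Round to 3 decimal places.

Σ times = 12.2. Posterior: Gamma(shape = 4.8+4 = 8.8, rate = 4.3+12.2 = 16.5).
Mode = (α−1)/β = 7.8/16.5 = 0.473.
Mean = α/β = 8.8/16.5 = 0.533.
This is the posterior mode — the MAP estimate.

0.473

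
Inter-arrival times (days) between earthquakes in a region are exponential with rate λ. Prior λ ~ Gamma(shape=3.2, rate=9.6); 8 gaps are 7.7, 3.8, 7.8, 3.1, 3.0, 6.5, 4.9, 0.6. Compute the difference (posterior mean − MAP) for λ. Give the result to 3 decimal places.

0.021

Σ times = 37.4. Posterior: Gamma(shape = 3.2+8 = 11.2, rate = 9.6+37.4 = 47.0).
Mode = (α−1)/β = 10.2/47.0 = 0.217.
Mean = α/β = 11.2/47.0 = 0.238.
Difference = 0.238 − 0.217 = 0.021.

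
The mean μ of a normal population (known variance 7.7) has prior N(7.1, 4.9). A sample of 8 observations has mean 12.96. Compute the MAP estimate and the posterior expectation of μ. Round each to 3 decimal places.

μ_MAP = 11.998, E[μ|data] = 11.998

Posterior for μ is Normal. Precision-weighted mean: (1/4.9·7.1 + 8/7.7·12.96) / (1/4.9 + 8/7.7) = 11.998.
A Normal posterior is symmetric, so mode = mean.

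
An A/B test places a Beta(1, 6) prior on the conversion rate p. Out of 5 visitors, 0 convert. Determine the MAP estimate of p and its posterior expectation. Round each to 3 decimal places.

Posterior: Beta(1+0, 6+5) = Beta(1, 11).
Since α = 1 ≤ 1 and β > 1, the Beta density is monotone decreasing on [0,1]; the mode is at 0.
Mean = 1/(1+11) = 0.083.

MAP estimate = 0.000, posterior expectation = 0.083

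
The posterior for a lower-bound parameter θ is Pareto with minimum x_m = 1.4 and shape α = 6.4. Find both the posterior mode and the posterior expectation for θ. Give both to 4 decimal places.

The Pareto density is strictly decreasing on [x_m, ∞), so the mode is x_m = 1.4000.
Mean = α·x_m/(α−1) = 6.4·1.4/5.4 = 1.6593.

θ_MAP = 1.4000, E[θ|data] = 1.6593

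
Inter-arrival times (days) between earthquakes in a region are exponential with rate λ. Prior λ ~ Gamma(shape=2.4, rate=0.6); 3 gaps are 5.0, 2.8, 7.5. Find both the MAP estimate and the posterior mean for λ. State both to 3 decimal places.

Σ times = 15.3. Posterior: Gamma(shape = 2.4+3 = 5.4, rate = 0.6+15.3 = 15.9).
Mode = (α−1)/β = 4.4/15.9 = 0.277.
Mean = α/β = 5.4/15.9 = 0.340.
Right-skewed posterior ⇒ mode < mean.

MAP = 0.277, posterior mean = 0.340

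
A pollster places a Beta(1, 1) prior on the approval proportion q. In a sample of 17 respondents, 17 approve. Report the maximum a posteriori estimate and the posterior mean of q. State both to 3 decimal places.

Posterior: Beta(1+17, 1+0) = Beta(18, 1).
Since β = 1 ≤ 1 and α > 1, the Beta density is monotone increasing on [0,1]; the mode is at 1.
Mean = 18/(18+1) = 0.947.

MAP = 1.000, posterior mean = 0.947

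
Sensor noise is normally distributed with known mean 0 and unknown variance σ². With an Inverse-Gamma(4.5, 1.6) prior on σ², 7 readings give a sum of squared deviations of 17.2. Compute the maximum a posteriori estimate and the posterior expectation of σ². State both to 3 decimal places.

Posterior: Inverse-Gamma(shape = 4.5+7/2 = 8.0, scale = 1.6+17.2/2 = 10.2).
Mode = β/(α+1) = 10.2/9.0 = 1.133.
Mean = β/(α−1) = 10.2/7.0 = 1.457.

σ²_MAP = 1.133, E[σ²|data] = 1.457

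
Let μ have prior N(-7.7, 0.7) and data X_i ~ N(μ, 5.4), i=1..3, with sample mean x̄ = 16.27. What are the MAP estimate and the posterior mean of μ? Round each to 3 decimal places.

Posterior for μ is Normal. Precision-weighted mean: (1/0.7·-7.7 + 3/5.4·16.27) / (1/0.7 + 3/5.4) = -0.988.
A Normal posterior is symmetric, so mode = mean.

MAP = -0.988; posterior mean = -0.988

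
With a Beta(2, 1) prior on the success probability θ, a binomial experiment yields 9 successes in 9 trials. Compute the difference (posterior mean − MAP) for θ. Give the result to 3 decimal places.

Posterior: Beta(2+9, 1+0) = Beta(11, 1).
Since β = 1 ≤ 1 and α > 1, the Beta density is monotone increasing on [0,1]; the mode is at 1.
Mean = 11/(11+1) = 0.917.
Difference = 0.917 − 1.000 = -0.083.
Left-skewed posterior ⇒ mean < mode.

-0.083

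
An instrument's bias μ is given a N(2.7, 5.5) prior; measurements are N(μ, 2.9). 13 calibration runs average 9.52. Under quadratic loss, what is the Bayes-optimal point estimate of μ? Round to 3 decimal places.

9.254

Posterior for μ is Normal. Precision-weighted mean: (1/5.5·2.7 + 13/2.9·9.52) / (1/5.5 + 13/2.9) = 9.254.
A Normal posterior is symmetric, so mode = mean.
Quadratic loss ⇒ the optimal estimator is the posterior mean.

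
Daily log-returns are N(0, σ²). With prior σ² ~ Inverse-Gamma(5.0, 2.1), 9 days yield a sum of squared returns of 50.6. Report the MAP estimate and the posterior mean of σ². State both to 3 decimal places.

MAP = 2.610, posterior mean = 3.224

Posterior: Inverse-Gamma(shape = 5.0+9/2 = 9.5, scale = 2.1+50.6/2 = 27.4).
Mode = β/(α+1) = 27.4/10.5 = 2.610.
Mean = β/(α−1) = 27.4/8.5 = 3.224.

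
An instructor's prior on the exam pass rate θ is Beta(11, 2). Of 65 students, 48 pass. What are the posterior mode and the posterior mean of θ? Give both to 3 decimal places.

Posterior: Beta(11+48, 2+17) = Beta(59, 19).
Mode = (59−1)/(59+19−2) = 58/76 = 0.763.
Mean = 59/(59+19) = 59/78 = 0.756.
The posterior is left-skewed, so the mode exceeds the mean.

MAP: 0.763. Posterior mean: 0.756.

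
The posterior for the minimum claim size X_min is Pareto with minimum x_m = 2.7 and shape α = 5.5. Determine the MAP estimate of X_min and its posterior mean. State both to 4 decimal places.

The Pareto density is strictly decreasing on [x_m, ∞), so the mode is x_m = 2.7000.
Mean = α·x_m/(α−1) = 5.5·2.7/4.5 = 3.3000.
The posterior is right-skewed, so the mean exceeds the mode.

MAP: 2.7000. Posterior mean: 3.3000.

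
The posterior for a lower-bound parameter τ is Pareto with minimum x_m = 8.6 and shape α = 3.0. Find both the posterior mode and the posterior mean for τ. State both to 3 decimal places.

posterior mode = 8.600, posterior mean = 12.900

The Pareto density is strictly decreasing on [x_m, ∞), so the mode is x_m = 8.600.
Mean = α·x_m/(α−1) = 3.0·8.6/2.0 = 12.900.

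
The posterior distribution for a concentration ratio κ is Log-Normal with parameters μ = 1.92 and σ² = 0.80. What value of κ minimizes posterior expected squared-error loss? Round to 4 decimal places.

10.1757

Mode = exp(μ − σ²) = exp(1.12) = 3.0649.
Mean = exp(μ + σ²/2) = exp(2.320) = 10.1757.
Squared-error loss ⇒ the optimal estimator is the posterior mean.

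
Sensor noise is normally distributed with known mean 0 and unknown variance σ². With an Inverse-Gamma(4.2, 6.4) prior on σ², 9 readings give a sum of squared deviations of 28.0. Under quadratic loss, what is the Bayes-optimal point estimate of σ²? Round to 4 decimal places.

Posterior: Inverse-Gamma(shape = 4.2+9/2 = 8.7, scale = 6.4+28.0/2 = 20.4).
Mode = β/(α+1) = 20.4/9.7 = 2.1031.
Mean = β/(α−1) = 20.4/7.7 = 2.6494.
Quadratic loss ⇒ the optimal estimator is the posterior mean.

2.6494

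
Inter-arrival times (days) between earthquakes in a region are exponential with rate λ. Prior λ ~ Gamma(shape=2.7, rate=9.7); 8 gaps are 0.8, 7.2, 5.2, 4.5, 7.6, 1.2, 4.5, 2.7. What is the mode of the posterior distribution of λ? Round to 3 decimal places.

0.224

Σ times = 33.7. Posterior: Gamma(shape = 2.7+8 = 10.7, rate = 9.7+33.7 = 43.4).
Mode = (α−1)/β = 9.7/43.4 = 0.224.
Mean = α/β = 10.7/43.4 = 0.247.
This is the posterior mode — the MAP estimate.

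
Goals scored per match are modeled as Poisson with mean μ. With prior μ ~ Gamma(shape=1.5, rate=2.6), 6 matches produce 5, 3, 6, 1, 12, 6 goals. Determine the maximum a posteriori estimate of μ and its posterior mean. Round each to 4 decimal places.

Σ counts = 33. Posterior: Gamma(shape = 1.5+33 = 34.5, rate = 2.6+6 = 8.6).
Mode = (α−1)/β = 33.5/8.6 = 3.8953.
Mean = α/β = 34.5/8.6 = 4.0116.

MAP = 3.8953, posterior mean = 4.0116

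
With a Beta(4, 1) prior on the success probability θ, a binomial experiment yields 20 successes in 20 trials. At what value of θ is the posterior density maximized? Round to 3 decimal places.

1.000

Posterior: Beta(4+20, 1+0) = Beta(24, 1).
Since β = 1 ≤ 1 and α > 1, the Beta density is monotone increasing on [0,1]; the mode is at 1.
Mean = 24/(24+1) = 0.960.
This is the posterior mode — the MAP estimate.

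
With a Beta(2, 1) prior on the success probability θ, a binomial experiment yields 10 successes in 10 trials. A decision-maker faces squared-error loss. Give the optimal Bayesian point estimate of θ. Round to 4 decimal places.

Posterior: Beta(2+10, 1+0) = Beta(12, 1).
Since β = 1 ≤ 1 and α > 1, the Beta density is monotone increasing on [0,1]; the mode is at 1.
Mean = 12/(12+1) = 0.9231.
Squared-error loss ⇒ the optimal estimator is the posterior mean.

0.9231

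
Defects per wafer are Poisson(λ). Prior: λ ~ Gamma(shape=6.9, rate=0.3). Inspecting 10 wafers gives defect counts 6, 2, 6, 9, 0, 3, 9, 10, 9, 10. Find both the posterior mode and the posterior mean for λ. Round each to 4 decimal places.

MAP = 6.7864, posterior mean = 6.8835

Σ counts = 64. Posterior: Gamma(shape = 6.9+64 = 70.9, rate = 0.3+10 = 10.3).
Mode = (α−1)/β = 69.9/10.3 = 6.7864.
Mean = α/β = 70.9/10.3 = 6.8835.
Mean > mode: the posterior has a right tail.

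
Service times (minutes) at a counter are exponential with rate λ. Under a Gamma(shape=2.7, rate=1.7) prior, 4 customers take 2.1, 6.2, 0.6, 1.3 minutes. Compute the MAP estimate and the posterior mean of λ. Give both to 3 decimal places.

MAP estimate = 0.479, posterior mean = 0.563

Σ times = 10.2. Posterior: Gamma(shape = 2.7+4 = 6.7, rate = 1.7+10.2 = 11.9).
Mode = (α−1)/β = 5.7/11.9 = 0.479.
Mean = α/β = 6.7/11.9 = 0.563.
Right-skewed posterior ⇒ mode < mean.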